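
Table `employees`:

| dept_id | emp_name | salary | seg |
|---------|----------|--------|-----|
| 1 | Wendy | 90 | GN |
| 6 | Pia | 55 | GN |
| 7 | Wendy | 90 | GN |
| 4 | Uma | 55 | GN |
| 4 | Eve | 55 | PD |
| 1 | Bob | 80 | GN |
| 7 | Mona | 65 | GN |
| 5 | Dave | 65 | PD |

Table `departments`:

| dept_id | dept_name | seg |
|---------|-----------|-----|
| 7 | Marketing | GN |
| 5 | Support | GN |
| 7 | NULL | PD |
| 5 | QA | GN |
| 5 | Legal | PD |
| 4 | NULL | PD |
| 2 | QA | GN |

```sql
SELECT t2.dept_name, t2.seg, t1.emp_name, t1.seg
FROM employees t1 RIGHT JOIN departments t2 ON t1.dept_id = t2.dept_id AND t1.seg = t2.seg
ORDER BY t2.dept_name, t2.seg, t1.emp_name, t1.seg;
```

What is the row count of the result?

8

RIGHT JOIN keeps every row from `departments`; unmatched rows get NULL for `employees`'s columns.
Matching on t1.dept_id = t2.dept_id AND t1.seg = t2.seg.
- t1 (dept_id=1, seg=GN) has no partner in t2.
- t1 (dept_id=6, seg=GN) has no partner in t2.
- t1 (dept_id=7, seg=GN) pairs with 1 row(s) of t2.
- t1 (dept_id=4, seg=GN) has no partner in t2.
- t1 (dept_id=4, seg=PD) pairs with 1 row(s) of t2.
- t1 (dept_id=1, seg=GN) has no partner in t2.
- t1 (dept_id=7, seg=GN) pairs with 1 row(s) of t2.
- t1 (dept_id=5, seg=PD) pairs with 1 row(s) of t2.
- 4 t2 row(s) had no t1 match → kept, t1 columns NULL.
Total: 4 matched + 4 padded = 8 rows.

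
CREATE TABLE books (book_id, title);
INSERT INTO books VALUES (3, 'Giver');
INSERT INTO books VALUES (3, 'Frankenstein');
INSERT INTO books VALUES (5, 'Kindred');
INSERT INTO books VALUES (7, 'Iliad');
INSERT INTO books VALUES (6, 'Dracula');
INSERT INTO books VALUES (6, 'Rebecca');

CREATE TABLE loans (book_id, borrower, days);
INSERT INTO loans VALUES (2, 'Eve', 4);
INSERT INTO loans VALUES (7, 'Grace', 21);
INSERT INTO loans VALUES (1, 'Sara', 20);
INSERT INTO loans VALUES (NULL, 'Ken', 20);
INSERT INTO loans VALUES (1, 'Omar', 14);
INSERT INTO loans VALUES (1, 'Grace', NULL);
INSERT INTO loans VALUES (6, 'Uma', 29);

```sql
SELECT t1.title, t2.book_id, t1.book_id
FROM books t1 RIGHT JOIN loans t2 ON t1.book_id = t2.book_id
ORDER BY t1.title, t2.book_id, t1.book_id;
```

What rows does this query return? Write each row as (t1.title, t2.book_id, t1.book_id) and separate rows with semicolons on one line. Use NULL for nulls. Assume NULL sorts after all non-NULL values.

RIGHT JOIN keeps every row from `loans`; unmatched rows get NULL for `books`'s columns.
Matching on t1.book_id = t2.book_id. A NULL in a compared column never satisfies the condition.
- t1 (book_id=3) has no partner in t2.
- t1 (book_id=3) has no partner in t2.
- t1 (book_id=5) has no partner in t2.
- t1 (book_id=7) pairs with 1 row(s) of t2.
- t1 (book_id=6) pairs with 1 row(s) of t2.
- t1 (book_id=6) pairs with 1 row(s) of t2.
- 5 row(s) from t2 found no t1 partner → padded with NULL.
After projecting and ordering:
t1.title | t2.book_id | t1.book_id
Dracula | 6 | 6
Iliad | 7 | 7
Rebecca | 6 | 6
NULL | 1 | NULL
NULL | 1 | NULL
NULL | 1 | NULL
NULL | 2 | NULL
NULL | NULL | NULL

(Dracula, 6, 6); (Iliad, 7, 7); (Rebecca, 6, 6); (NULL, 1, NULL); (NULL, 1, NULL); (NULL, 1, NULL); (NULL, 2, NULL); (NULL, NULL, NULL)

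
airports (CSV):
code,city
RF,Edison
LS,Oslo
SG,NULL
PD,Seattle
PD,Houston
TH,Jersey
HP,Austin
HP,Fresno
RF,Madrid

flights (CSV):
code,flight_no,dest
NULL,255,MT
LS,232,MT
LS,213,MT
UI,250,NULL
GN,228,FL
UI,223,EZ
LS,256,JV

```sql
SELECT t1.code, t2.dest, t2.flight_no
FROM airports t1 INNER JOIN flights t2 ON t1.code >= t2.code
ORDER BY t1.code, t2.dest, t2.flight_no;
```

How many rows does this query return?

30

INNER JOIN keeps only pairs where the ON condition holds.
Matching on t1.code >= t2.code. A NULL in a compared column never satisfies the condition.
- t1[0] code=RF → 4 match(es) in t2 → 4 row(s).
- t1[1] code=LS → 4 match(es) in t2 → 4 row(s).
- t1[2] code=SG → 4 match(es) in t2 → 4 row(s).
- t1[3] code=PD → 4 match(es) in t2 → 4 row(s).
- t1[4] code=PD → 4 match(es) in t2 → 4 row(s).
- t1[5] code=TH → 4 match(es) in t2 → 4 row(s).
- t1[6] code=HP → 1 match(es) in t2 → 1 row(s).
- t1[7] code=HP → 1 match(es) in t2 → 1 row(s).
- t1[8] code=RF → 4 match(es) in t2 → 4 row(s).
Total: 30 rows.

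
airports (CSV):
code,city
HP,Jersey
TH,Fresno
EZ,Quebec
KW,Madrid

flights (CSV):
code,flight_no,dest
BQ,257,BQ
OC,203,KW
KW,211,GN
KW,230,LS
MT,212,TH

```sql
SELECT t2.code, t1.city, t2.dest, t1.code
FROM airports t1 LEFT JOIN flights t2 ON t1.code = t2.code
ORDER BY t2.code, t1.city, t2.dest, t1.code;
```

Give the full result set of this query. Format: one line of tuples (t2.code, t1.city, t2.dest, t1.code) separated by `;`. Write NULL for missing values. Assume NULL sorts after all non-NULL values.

LEFT JOIN keeps every row from `airports`; unmatched rows get NULL for `flights`'s columns.
Matching on t1.code = t2.code.
Matched pairs: 2; unmatched t1 rows kept: 3.

(KW, Madrid, GN, KW); (KW, Madrid, LS, KW); (NULL, Fresno, NULL, TH); (NULL, Jersey, NULL, HP); (NULL, Quebec, NULL, EZ)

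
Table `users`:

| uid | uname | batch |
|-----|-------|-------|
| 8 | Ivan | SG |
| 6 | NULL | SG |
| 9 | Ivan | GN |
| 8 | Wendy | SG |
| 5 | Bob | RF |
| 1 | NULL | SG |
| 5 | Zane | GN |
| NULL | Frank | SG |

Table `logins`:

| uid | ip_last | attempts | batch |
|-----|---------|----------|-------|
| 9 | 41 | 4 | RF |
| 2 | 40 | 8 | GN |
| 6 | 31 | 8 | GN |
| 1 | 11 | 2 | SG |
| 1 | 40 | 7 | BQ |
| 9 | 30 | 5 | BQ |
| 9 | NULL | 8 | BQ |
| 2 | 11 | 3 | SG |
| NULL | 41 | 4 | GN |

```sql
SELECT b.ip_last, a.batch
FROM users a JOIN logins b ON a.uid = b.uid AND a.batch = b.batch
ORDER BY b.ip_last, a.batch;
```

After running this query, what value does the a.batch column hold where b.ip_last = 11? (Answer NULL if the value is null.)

SG

INNER JOIN keeps only pairs where the ON condition holds.
Matching on a.uid = b.uid AND a.batch = b.batch. A NULL in a compared column never satisfies the condition.
- a (uid=8, batch=SG) has no partner → excluded.
- a (uid=6, batch=SG) has no partner → excluded.
- a (uid=9, batch=GN) has no partner → excluded.
- a (uid=8, batch=SG) has no partner → excluded.
- a (uid=5, batch=RF) has no partner → excluded.
- a (uid=1, batch=SG) pairs with 1 row(s) of b.
- a (uid=5, batch=GN) has no partner → excluded.
- a (uid=NULL, batch=SG) has no partner → excluded.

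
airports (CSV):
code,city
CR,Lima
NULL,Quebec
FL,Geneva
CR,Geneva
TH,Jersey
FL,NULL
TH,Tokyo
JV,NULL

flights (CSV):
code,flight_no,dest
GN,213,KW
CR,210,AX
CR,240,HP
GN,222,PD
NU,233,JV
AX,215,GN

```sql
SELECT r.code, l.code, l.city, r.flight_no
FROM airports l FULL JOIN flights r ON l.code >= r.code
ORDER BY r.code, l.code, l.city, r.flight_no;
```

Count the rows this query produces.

30

FULL OUTER JOIN keeps every row from both sides; unmatched rows get NULL for the other side's columns.
Matching on l.code >= r.code. A NULL in a compared column never satisfies the condition.
- l (code=CR) pairs with 3 row(s) of r.
- l (code=NULL) has no partner → padded with NULL.
- l (code=FL) pairs with 3 row(s) of r.
- l (code=CR) pairs with 3 row(s) of r.
- l (code=TH) pairs with 6 row(s) of r.
- l (code=FL) pairs with 3 row(s) of r.
- l (code=TH) pairs with 6 row(s) of r.
- l (code=JV) pairs with 5 row(s) of r.
Total: 29 matched + 1 padded = 30 rows.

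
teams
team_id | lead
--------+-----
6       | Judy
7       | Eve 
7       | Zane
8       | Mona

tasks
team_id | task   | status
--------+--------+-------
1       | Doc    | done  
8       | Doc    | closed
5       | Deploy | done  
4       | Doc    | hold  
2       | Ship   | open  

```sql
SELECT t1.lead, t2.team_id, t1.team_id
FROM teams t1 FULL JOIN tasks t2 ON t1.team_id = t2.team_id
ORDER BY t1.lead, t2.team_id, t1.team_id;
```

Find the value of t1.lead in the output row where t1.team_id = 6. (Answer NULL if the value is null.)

Judy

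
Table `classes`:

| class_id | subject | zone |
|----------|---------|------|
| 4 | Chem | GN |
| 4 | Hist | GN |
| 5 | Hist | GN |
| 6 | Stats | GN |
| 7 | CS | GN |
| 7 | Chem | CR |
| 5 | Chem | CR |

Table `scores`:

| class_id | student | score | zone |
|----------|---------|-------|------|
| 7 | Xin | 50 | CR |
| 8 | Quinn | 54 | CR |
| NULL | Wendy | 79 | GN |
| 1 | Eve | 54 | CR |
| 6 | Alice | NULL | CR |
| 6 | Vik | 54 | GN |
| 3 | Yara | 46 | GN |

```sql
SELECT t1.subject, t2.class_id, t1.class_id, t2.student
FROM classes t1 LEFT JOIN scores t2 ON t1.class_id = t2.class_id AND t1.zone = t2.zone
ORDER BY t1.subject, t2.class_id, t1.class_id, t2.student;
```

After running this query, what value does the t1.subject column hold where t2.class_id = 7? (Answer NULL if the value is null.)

Chem

LEFT JOIN keeps every row from `classes`; unmatched rows get NULL for `scores`'s columns.
Matching on t1.class_id = t2.class_id AND t1.zone = t2.zone. A NULL in a compared column never satisfies the condition.
- class_id=4, zone=GN: no t2 row matches, row kept with t2 columns NULL.
- class_id=4, zone=GN: no t2 row matches, row kept with t2 columns NULL.
- class_id=5, zone=GN: no t2 row matches, row kept with t2 columns NULL.
- class_id=6, zone=GN: 1 matching t2 row(s), so 1 row(s) emitted.
- class_id=7, zone=GN: no t2 row matches, row kept with t2 columns NULL.
- class_id=7, zone=CR: 1 matching t2 row(s), so 1 row(s) emitted.
- class_id=5, zone=CR: no t2 row matches, row kept with t2 columns NULL.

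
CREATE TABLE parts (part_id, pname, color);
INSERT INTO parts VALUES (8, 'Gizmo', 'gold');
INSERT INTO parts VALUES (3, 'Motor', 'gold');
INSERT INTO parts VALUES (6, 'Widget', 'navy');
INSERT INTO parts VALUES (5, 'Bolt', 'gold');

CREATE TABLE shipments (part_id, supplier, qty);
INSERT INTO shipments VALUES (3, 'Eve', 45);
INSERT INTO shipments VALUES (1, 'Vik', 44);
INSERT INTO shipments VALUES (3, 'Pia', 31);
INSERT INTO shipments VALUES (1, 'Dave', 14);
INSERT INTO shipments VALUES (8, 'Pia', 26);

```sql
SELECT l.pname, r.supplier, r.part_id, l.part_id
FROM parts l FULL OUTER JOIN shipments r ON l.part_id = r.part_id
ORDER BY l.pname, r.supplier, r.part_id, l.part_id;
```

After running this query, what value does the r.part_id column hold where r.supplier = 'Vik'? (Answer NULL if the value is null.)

FULL OUTER JOIN keeps every row from both sides; unmatched rows get NULL for the other side's columns.
Matching on l.part_id = r.part_id.
- l[0] part_id=8 → 1 match(es) in r → 1 row(s).
- l[1] part_id=3 → 2 match(es) in r → 2 row(s).
- l[2] part_id=6 → no match; kept with NULLs on the r side.
- l[3] part_id=5 → no match; kept with NULLs on the r side.
- 2 row(s) from r found no l partner → padded with NULL.

1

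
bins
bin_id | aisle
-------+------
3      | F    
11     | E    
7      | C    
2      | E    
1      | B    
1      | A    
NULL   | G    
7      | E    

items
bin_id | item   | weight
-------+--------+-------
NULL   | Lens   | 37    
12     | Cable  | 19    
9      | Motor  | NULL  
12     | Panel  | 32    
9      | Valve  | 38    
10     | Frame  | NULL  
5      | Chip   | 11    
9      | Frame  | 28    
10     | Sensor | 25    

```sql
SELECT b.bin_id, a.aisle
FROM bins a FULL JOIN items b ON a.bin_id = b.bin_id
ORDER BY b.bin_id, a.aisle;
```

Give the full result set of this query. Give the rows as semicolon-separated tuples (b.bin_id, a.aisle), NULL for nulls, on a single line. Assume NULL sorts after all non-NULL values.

FULL OUTER JOIN keeps every row from both sides; unmatched rows get NULL for the other side's columns.
Matching on a.bin_id = b.bin_id. A NULL in a compared column never satisfies the condition.
Matched pairs: 0; unmatched a rows kept: 8; unmatched b rows kept: 9.

(5, NULL); (9, NULL); (9, NULL); (9, NULL); (10, NULL); (10, NULL); (12, NULL); (12, NULL); (NULL, A); (NULL, B); (NULL, C); (NULL, E); (NULL, E); (NULL, E); (NULL, F); (NULL, G); (NULL, NULL)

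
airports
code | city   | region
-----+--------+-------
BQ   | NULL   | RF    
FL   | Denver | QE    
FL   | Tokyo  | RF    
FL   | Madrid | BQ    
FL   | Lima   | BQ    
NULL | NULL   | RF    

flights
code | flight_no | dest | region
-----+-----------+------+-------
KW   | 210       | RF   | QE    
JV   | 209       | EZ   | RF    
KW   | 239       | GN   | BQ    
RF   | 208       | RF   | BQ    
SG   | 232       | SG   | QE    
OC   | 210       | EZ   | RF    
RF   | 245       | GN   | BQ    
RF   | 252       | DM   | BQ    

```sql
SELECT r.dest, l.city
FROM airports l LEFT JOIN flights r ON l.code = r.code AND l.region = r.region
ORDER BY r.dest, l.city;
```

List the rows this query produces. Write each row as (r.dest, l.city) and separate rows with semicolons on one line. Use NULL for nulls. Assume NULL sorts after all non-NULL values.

(NULL, Denver); (NULL, Lima); (NULL, Madrid); (NULL, Tokyo); (NULL, NULL); (NULL, NULL)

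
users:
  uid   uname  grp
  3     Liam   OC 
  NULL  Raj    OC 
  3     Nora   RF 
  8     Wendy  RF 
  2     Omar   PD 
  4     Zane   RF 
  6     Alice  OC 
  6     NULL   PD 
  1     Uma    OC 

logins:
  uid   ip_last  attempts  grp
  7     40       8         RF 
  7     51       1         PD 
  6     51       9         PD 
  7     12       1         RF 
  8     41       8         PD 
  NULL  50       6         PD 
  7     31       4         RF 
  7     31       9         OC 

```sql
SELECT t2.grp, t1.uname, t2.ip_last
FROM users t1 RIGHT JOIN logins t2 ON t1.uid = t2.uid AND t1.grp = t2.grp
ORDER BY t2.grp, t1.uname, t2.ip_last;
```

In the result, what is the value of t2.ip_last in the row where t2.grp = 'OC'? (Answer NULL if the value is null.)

31

RIGHT JOIN keeps every row from `logins`; unmatched rows get NULL for `users`'s columns.
Matching on t1.uid = t2.uid AND t1.grp = t2.grp. A NULL in a compared column never satisfies the condition.
- uid=3, grp=OC: no matching t2 row.
- uid=NULL, grp=OC: no matching t2 row.
- uid=3, grp=RF: no matching t2 row.
- uid=8, grp=RF: no matching t2 row.
- uid=2, grp=PD: no matching t2 row.
- uid=4, grp=RF: no matching t2 row.
- uid=6, grp=OC: no matching t2 row.
- uid=6, grp=PD: 1 matching t2 row(s), so 1 row(s) emitted.
- uid=1, grp=OC: no matching t2 row.
- plus 7 unmatched t2 row(s), each kept with NULL t1 columns.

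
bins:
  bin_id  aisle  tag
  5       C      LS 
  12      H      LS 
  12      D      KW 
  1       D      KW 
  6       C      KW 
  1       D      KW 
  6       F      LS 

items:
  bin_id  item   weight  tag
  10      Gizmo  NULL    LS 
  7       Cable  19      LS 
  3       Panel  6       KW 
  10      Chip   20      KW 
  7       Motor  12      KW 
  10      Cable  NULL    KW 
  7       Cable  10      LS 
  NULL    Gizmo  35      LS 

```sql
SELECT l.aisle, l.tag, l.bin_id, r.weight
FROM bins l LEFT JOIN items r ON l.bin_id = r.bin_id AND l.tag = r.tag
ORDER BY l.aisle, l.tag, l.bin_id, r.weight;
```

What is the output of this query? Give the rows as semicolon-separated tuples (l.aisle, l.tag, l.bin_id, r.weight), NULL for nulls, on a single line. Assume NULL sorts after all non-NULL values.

LEFT JOIN keeps every row from `bins`; unmatched rows get NULL for `items`'s columns.
Matching on l.bin_id = r.bin_id AND l.tag = r.tag. A NULL in a compared column never satisfies the condition.
- bin_id=5, tag=LS: no r row matches, row kept with r columns NULL.
- bin_id=12, tag=LS: no r row matches, row kept with r columns NULL.
- bin_id=12, tag=KW: no r row matches, row kept with r columns NULL.
- bin_id=1, tag=KW: no r row matches, row kept with r columns NULL.
- bin_id=6, tag=KW: no r row matches, row kept with r columns NULL.
- bin_id=1, tag=KW: no r row matches, row kept with r columns NULL.
- bin_id=6, tag=LS: no r row matches, row kept with r columns NULL.
After projecting and ordering:
l.aisle | l.tag | l.bin_id | r.weight
C | KW | 6 | NULL
C | LS | 5 | NULL
D | KW | 1 | NULL
D | KW | 1 | NULL
D | KW | 12 | NULL
F | LS | 6 | NULL
H | LS | 12 | NULL

(C, KW, 6, NULL); (C, LS, 5, NULL); (D, KW, 1, NULL); (D, KW, 1, NULL); (D, KW, 12, NULL); (F, LS, 6, NULL); (H, LS, 12, NULL)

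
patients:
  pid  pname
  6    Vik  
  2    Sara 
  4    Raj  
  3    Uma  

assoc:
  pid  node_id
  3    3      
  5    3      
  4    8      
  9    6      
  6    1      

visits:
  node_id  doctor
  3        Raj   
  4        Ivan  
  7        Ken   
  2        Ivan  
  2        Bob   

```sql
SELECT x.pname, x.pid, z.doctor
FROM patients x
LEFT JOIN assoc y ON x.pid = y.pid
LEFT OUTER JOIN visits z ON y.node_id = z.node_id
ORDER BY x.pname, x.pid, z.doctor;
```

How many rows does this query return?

4

Step 1 — x LEFT JOIN y on pid → 4 row(s).
Then LEFT JOIN `visits z` on node_id: each of those 4 rows is kept; rows whose y.node_id has no match in z get NULL for z's columns.
Result: 4 row(s).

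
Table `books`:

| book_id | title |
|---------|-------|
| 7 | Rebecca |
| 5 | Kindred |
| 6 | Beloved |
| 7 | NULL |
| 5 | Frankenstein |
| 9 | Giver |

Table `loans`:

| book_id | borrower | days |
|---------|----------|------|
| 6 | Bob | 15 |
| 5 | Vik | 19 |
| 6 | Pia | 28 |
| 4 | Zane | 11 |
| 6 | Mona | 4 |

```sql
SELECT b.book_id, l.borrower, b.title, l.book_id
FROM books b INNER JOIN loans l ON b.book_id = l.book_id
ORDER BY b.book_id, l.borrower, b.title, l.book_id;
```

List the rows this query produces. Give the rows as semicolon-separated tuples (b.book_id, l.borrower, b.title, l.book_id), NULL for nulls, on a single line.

INNER JOIN keeps only pairs where the ON condition holds.
Matching on b.book_id = l.book_id.
- b[0] book_id=7 → no match; dropped.
- b[1] book_id=5 → 1 match(es) in l → 1 row(s).
- b[2] book_id=6 → 3 match(es) in l → 3 row(s).
- b[3] book_id=7 → no match; dropped.
- b[4] book_id=5 → 1 match(es) in l → 1 row(s).
- b[5] book_id=9 → no match; dropped.
After projecting and ordering:
b.book_id | l.borrower | b.title | l.book_id
5 | Vik | Frankenstein | 5
5 | Vik | Kindred | 5
6 | Bob | Beloved | 6
6 | Mona | Beloved | 6
6 | Pia | Beloved | 6

(5, Vik, Frankenstein, 5); (5, Vik, Kindred, 5); (6, Bob, Beloved, 6); (6, Mona, Beloved, 6); (6, Pia, Beloved, 6)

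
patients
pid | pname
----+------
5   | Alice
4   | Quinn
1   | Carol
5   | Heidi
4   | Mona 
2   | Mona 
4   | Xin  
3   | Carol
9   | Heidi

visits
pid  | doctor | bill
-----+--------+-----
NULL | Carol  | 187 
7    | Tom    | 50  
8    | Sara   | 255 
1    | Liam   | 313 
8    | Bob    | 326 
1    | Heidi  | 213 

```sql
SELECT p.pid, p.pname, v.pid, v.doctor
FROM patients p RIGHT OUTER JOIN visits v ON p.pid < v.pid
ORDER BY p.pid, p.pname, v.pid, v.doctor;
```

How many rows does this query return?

27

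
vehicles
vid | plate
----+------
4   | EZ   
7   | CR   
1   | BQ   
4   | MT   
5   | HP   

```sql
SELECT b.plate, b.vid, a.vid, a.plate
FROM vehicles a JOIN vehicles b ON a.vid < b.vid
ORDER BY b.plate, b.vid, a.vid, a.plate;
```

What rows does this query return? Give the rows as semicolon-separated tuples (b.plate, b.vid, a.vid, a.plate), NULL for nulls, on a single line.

(CR, 7, 1, BQ); (CR, 7, 4, EZ); (CR, 7, 4, MT); (CR, 7, 5, HP); (EZ, 4, 1, BQ); (HP, 5, 1, BQ); (HP, 5, 4, EZ); (HP, 5, 4, MT); (MT, 4, 1, BQ)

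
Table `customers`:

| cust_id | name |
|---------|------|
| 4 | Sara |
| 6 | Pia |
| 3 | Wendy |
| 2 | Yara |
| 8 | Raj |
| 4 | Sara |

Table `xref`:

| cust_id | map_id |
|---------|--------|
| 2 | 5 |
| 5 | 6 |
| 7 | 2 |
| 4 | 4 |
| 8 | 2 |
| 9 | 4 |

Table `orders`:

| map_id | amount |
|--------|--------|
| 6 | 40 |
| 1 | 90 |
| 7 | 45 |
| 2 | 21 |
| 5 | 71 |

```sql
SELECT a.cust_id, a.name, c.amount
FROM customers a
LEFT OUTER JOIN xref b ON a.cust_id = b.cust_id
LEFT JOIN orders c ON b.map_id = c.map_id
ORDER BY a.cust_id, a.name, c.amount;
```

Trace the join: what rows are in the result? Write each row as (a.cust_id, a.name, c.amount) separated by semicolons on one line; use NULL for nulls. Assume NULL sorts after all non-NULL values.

Evaluate left to right. First `customers a LEFT JOIN xref b` on cust_id: 6 row(s).
Then LEFT JOIN `orders c` on map_id: each of those 6 rows is kept; rows whose b.map_id has no match in c get NULL for c's columns.

(2, Yara, 71); (3, Wendy, NULL); (4, Sara, NULL); (4, Sara, NULL); (6, Pia, NULL); (8, Raj, 21)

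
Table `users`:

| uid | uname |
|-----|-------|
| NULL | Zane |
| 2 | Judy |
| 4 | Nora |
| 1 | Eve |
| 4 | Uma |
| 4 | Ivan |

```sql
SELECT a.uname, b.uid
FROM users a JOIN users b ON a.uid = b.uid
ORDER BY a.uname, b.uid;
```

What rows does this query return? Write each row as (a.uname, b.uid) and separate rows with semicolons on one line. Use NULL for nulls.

(Eve, 1); (Ivan, 4); (Ivan, 4); (Ivan, 4); (Judy, 2); (Nora, 4); (Nora, 4); (Nora, 4); (Uma, 4); (Uma, 4); (Uma, 4)

INNER JOIN keeps only pairs where the ON condition holds.
Matching on a.uid = b.uid. A NULL in a compared column never satisfies the condition.
Matched pairs: 11.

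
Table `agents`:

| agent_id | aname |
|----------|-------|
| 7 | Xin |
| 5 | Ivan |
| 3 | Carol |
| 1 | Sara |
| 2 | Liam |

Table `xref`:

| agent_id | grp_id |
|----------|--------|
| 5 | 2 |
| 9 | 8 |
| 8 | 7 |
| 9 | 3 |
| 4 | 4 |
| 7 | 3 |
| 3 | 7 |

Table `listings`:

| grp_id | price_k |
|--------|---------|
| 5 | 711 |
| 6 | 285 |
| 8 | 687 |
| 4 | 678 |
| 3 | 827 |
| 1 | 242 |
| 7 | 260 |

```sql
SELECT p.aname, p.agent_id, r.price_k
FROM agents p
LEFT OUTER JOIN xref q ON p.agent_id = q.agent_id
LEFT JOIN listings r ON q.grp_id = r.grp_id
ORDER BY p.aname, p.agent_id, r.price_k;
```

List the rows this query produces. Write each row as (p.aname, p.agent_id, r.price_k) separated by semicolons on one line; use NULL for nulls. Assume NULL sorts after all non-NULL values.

(Carol, 3, 260); (Ivan, 5, NULL); (Liam, 2, NULL); (Sara, 1, NULL); (Xin, 7, 827)

Step 1 — p LEFT JOIN q on agent_id → 5 row(s).
Then LEFT JOIN `listings r` on grp_id: each of those 5 rows is kept; rows whose q.grp_id has no match in r get NULL for r's columns.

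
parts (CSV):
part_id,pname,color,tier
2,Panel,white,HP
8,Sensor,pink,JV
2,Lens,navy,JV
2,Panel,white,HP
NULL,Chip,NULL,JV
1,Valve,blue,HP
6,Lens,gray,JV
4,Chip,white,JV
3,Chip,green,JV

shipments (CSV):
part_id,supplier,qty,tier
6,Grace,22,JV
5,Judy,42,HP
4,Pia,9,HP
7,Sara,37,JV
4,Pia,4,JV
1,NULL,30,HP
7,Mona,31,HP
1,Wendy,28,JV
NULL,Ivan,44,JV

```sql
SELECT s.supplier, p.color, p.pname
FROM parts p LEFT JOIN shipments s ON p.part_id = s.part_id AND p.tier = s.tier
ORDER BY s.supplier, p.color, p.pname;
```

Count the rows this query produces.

LEFT JOIN keeps every row from `parts`; unmatched rows get NULL for `shipments`'s columns.
Matching on p.part_id = s.part_id AND p.tier = s.tier. A NULL in a compared column never satisfies the condition.
Matched pairs: 3; unmatched p rows kept: 6.
Total: 3 matched + 6 padded = 9 rows.

9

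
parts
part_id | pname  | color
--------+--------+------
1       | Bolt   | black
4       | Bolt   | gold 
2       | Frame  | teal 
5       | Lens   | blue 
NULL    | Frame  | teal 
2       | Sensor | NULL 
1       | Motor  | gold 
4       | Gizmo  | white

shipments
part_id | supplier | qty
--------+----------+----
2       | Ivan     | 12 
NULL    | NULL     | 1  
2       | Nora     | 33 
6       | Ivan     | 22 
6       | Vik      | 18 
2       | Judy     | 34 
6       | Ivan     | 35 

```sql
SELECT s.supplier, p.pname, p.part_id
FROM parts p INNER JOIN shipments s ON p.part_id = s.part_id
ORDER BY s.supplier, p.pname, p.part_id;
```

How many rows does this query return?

6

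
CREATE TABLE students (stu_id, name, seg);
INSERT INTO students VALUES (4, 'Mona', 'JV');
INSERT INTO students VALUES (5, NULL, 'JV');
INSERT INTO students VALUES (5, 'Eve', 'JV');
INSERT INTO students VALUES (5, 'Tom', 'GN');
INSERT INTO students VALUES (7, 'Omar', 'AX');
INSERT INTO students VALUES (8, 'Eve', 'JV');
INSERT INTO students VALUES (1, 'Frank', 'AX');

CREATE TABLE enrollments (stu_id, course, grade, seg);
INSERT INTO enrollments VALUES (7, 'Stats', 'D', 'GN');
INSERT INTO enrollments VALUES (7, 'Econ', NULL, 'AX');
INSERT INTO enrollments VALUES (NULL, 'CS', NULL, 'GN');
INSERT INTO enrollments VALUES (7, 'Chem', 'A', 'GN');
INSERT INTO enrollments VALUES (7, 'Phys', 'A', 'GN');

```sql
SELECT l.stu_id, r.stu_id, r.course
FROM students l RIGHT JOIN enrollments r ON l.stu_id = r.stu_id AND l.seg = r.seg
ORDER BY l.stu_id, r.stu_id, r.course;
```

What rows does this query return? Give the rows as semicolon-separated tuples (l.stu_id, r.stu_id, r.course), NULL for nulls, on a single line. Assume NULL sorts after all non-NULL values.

(7, 7, Econ); (NULL, 7, Chem); (NULL, 7, Phys); (NULL, 7, Stats); (NULL, NULL, CS)

RIGHT JOIN keeps every row from `enrollments`; unmatched rows get NULL for `students`'s columns.
Matching on l.stu_id = r.stu_id AND l.seg = r.seg. A NULL in a compared column never satisfies the condition.
Matched pairs: 1; unmatched r rows kept: 4.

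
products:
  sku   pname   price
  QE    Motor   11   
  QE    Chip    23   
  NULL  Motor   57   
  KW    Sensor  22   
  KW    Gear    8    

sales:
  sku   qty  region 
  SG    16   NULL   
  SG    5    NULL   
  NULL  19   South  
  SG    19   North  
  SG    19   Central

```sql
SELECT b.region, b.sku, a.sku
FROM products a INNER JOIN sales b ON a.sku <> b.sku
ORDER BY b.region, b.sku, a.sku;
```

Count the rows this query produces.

16

INNER JOIN keeps only pairs where the ON condition holds.
Matching on a.sku <> b.sku. A NULL in a compared column never satisfies the condition.
Matched pairs: 16.
Total: 16 rows.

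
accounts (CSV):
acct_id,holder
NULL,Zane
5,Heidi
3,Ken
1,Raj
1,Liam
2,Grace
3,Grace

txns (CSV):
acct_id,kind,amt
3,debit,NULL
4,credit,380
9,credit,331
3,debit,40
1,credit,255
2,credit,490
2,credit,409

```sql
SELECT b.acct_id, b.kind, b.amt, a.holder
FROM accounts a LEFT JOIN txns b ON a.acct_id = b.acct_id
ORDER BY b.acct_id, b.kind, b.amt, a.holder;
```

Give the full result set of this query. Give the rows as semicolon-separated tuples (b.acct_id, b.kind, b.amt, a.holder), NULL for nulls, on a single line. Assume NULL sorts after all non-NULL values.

LEFT JOIN keeps every row from `accounts`; unmatched rows get NULL for `txns`'s columns.
Matching on a.acct_id = b.acct_id. A NULL in a compared column never satisfies the condition.
- a[0] acct_id=NULL → no match; kept with NULLs on the b side.
- a[1] acct_id=5 → no match; kept with NULLs on the b side.
- a[2] acct_id=3 → 2 match(es) in b → 2 row(s).
- a[3] acct_id=1 → 1 match(es) in b → 1 row(s).
- a[4] acct_id=1 → 1 match(es) in b → 1 row(s).
- a[5] acct_id=2 → 2 match(es) in b → 2 row(s).
- a[6] acct_id=3 → 2 match(es) in b → 2 row(s).
After projecting and ordering:
b.acct_id | b.kind | b.amt | a.holder
1 | credit | 255 | Liam
1 | credit | 255 | Raj
2 | credit | 409 | Grace
2 | credit | 490 | Grace
3 | debit | 40 | Grace
3 | debit | 40 | Ken
3 | debit | NULL | Grace
3 | debit | NULL | Ken
NULL | NULL | NULL | Heidi
NULL | NULL | NULL | Zane

(1, credit, 255, Liam); (1, credit, 255, Raj); (2, credit, 409, Grace); (2, credit, 490, Grace); (3, debit, 40, Grace); (3, debit, 40, Ken); (3, debit, NULL, Grace); (3, debit, NULL, Ken); (NULL, NULL, NULL, Heidi); (NULL, NULL, NULL, Zane)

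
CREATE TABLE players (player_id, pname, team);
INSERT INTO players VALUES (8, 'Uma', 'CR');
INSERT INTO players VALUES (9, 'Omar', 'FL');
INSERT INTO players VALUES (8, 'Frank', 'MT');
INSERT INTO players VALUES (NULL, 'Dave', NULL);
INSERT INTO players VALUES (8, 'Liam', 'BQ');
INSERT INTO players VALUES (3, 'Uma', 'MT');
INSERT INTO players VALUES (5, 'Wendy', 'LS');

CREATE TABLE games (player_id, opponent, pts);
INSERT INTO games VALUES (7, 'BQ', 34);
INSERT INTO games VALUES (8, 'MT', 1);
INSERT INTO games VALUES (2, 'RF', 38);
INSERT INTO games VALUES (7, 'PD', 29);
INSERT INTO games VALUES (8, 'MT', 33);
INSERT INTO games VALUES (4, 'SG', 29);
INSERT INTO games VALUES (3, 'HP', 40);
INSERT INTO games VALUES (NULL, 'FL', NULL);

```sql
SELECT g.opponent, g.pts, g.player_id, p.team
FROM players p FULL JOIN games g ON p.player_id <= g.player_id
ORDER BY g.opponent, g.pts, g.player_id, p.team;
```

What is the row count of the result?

20

FULL OUTER JOIN keeps every row from both sides; unmatched rows get NULL for the other side's columns.
Matching on p.player_id <= g.player_id. A NULL in a compared column never satisfies the condition.
- p[0] player_id=8 → 2 match(es) in g → 2 row(s).
- p[1] player_id=9 → no match; kept with NULLs on the g side.
- p[2] player_id=8 → 2 match(es) in g → 2 row(s).
- p[3] player_id=NULL → no match; kept with NULLs on the g side.
- p[4] player_id=8 → 2 match(es) in g → 2 row(s).
- p[5] player_id=3 → 6 match(es) in g → 6 row(s).
- p[6] player_id=5 → 4 match(es) in g → 4 row(s).
- 2 g row(s) had no p match → kept, p columns NULL.
Total: 16 matched + 4 padded = 20 rows.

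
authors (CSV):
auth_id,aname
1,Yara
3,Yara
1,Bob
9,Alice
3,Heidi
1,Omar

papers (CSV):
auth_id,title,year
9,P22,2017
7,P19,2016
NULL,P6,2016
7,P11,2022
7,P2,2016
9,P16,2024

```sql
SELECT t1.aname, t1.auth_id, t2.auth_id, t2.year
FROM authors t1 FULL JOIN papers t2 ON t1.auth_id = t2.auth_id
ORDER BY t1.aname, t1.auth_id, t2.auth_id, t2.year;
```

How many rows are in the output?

11

FULL OUTER JOIN keeps every row from both sides; unmatched rows get NULL for the other side's columns.
Matching on t1.auth_id = t2.auth_id. A NULL in a compared column never satisfies the condition.
- t1 row (auth_id=1): no match → kept, t2 columns NULL.
- t1 row (auth_id=3): no match → kept, t2 columns NULL.
- t1 row (auth_id=1): no match → kept, t2 columns NULL.
- t1 row (auth_id=9): matches 2 t2 row(s) → 2 output row(s).
- t1 row (auth_id=3): no match → kept, t2 columns NULL.
- t1 row (auth_id=1): no match → kept, t2 columns NULL.
- plus 4 unmatched t2 row(s), each kept with NULL t1 columns.
Total: 2 matched + 9 padded = 11 rows.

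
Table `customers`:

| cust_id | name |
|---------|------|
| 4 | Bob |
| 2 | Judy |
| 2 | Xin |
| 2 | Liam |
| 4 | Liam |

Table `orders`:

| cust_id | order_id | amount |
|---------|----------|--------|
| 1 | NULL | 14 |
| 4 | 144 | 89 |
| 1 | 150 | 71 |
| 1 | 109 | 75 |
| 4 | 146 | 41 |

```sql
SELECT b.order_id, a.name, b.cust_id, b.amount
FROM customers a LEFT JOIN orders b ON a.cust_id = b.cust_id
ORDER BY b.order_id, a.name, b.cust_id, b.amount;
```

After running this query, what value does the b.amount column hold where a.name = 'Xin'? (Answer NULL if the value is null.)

LEFT JOIN keeps every row from `customers`; unmatched rows get NULL for `orders`'s columns.
Matching on a.cust_id = b.cust_id.
- a row (cust_id=4): matches 2 b row(s) → 2 output row(s).
- a row (cust_id=2): no match → kept, b columns NULL.
- a row (cust_id=2): no match → kept, b columns NULL.
- a row (cust_id=2): no match → kept, b columns NULL.
- a row (cust_id=4): matches 2 b row(s) → 2 output row(s).

NULL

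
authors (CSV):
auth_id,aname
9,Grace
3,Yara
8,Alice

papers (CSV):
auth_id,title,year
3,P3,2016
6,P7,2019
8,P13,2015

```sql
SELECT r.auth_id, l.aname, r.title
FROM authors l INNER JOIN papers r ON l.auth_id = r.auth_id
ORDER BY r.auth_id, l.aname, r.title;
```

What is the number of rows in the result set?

2

INNER JOIN keeps only pairs where the ON condition holds.
Matching on l.auth_id = r.auth_id.
Matched pairs: 2.
Total: 2 rows.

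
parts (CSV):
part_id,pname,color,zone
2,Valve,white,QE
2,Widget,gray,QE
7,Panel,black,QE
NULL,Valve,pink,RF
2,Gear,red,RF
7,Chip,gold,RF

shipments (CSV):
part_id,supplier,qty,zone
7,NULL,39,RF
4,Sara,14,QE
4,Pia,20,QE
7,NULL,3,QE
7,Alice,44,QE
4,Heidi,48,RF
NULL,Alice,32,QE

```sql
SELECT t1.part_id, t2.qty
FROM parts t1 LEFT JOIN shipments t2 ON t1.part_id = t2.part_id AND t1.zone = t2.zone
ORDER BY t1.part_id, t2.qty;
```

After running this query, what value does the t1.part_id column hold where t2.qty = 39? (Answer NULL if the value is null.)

7

LEFT JOIN keeps every row from `parts`; unmatched rows get NULL for `shipments`'s columns.
Matching on t1.part_id = t2.part_id AND t1.zone = t2.zone. A NULL in a compared column never satisfies the condition.
- t1 (part_id=2, zone=QE) has no partner → padded with NULL.
- t1 (part_id=2, zone=QE) has no partner → padded with NULL.
- t1 (part_id=7, zone=QE) pairs with 2 row(s) of t2.
- t1 (part_id=NULL, zone=RF) has no partner → padded with NULL.
- t1 (part_id=2, zone=RF) has no partner → padded with NULL.
- t1 (part_id=7, zone=RF) pairs with 1 row(s) of t2.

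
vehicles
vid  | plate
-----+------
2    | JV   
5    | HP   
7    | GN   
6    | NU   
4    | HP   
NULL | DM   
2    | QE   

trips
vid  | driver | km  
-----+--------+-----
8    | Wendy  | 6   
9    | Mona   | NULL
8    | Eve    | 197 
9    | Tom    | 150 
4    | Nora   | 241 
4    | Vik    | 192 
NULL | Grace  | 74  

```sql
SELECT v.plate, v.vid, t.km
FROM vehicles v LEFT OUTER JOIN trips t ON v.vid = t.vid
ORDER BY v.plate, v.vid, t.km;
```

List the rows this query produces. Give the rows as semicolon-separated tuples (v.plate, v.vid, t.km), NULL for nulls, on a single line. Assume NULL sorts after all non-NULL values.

LEFT JOIN keeps every row from `vehicles`; unmatched rows get NULL for `trips`'s columns.
Matching on v.vid = t.vid. A NULL in a compared column never satisfies the condition.
- v[0] vid=2 → no match; kept with NULLs on the t side.
- v[1] vid=5 → no match; kept with NULLs on the t side.
- v[2] vid=7 → no match; kept with NULLs on the t side.
- v[3] vid=6 → no match; kept with NULLs on the t side.
- v[4] vid=4 → 2 match(es) in t → 2 row(s).
- v[5] vid=NULL → no match; kept with NULLs on the t side.
- v[6] vid=2 → no match; kept with NULLs on the t side.
After projecting and ordering:
v.plate | v.vid | t.km
DM | NULL | NULL
GN | 7 | NULL
HP | 4 | 192
HP | 4 | 241
HP | 5 | NULL
JV | 2 | NULL
NU | 6 | NULL
QE | 2 | NULL

(DM, NULL, NULL); (GN, 7, NULL); (HP, 4, 192); (HP, 4, 241); (HP, 5, NULL); (JV, 2, NULL); (NU, 6, NULL); (QE, 2, NULL)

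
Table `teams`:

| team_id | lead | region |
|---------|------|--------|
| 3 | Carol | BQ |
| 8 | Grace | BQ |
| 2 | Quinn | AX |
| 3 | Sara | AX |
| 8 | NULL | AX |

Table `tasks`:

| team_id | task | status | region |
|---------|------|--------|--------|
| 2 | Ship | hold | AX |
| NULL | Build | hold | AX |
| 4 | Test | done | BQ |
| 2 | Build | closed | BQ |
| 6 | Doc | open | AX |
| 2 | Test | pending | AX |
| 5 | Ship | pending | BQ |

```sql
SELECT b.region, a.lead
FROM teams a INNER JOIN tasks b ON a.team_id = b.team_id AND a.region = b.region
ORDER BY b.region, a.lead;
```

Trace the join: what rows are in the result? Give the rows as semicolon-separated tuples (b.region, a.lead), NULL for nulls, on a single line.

(AX, Quinn); (AX, Quinn)

INNER JOIN keeps only pairs where the ON condition holds.
Matching on a.team_id = b.team_id AND a.region = b.region. A NULL in a compared column never satisfies the condition.
- team_id=3, region=BQ: no matching b row, dropped.
- team_id=8, region=BQ: no matching b row, dropped.
- team_id=2, region=AX: 2 matching b row(s), so 2 row(s) emitted.
- team_id=3, region=AX: no matching b row, dropped.
- team_id=8, region=AX: no matching b row, dropped.
After projecting and ordering:
b.region | a.lead
AX | Quinn
AX | Quinn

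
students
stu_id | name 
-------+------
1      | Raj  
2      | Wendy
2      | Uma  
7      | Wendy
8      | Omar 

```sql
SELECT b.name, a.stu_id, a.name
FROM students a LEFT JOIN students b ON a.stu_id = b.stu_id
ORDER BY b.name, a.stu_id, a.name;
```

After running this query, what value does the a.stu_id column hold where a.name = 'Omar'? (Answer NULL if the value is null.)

LEFT JOIN keeps every row from `students a`; unmatched rows get NULL for `students b`'s columns.
Matching on a.stu_id = b.stu_id.
Matched pairs: 7; unmatched a rows kept: 0.

8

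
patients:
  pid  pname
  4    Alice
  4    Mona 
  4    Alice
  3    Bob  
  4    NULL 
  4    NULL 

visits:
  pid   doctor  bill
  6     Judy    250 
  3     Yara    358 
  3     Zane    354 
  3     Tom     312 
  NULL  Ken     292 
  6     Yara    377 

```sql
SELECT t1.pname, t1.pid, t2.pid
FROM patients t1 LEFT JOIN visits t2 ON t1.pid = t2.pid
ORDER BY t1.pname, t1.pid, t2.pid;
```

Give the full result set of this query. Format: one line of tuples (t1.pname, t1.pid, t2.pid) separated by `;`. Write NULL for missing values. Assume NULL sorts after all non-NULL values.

(Alice, 4, NULL); (Alice, 4, NULL); (Bob, 3, 3); (Bob, 3, 3); (Bob, 3, 3); (Mona, 4, NULL); (NULL, 4, NULL); (NULL, 4, NULL)

LEFT JOIN keeps every row from `patients`; unmatched rows get NULL for `visits`'s columns.
Matching on t1.pid = t2.pid. A NULL in a compared column never satisfies the condition.
- pid=4: no t2 row matches, row kept with t2 columns NULL.
- pid=4: no t2 row matches, row kept with t2 columns NULL.
- pid=4: no t2 row matches, row kept with t2 columns NULL.
- pid=3: 3 matching t2 row(s), so 3 row(s) emitted.
- pid=4: no t2 row matches, row kept with t2 columns NULL.
- pid=4: no t2 row matches, row kept with t2 columns NULL.
After projecting and ordering:
t1.pname | t1.pid | t2.pid
Alice | 4 | NULL
Alice | 4 | NULL
Bob | 3 | 3
Bob | 3 | 3
Bob | 3 | 3
Mona | 4 | NULL
NULL | 4 | NULL
NULL | 4 | NULL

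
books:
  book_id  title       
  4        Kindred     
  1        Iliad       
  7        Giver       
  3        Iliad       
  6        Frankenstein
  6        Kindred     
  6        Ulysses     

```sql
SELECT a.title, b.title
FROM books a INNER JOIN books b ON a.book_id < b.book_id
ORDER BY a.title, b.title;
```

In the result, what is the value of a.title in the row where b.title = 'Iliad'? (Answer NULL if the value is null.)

INNER JOIN keeps only pairs where the ON condition holds.
Matching on a.book_id < b.book_id.
Matched pairs: 18.

Iliad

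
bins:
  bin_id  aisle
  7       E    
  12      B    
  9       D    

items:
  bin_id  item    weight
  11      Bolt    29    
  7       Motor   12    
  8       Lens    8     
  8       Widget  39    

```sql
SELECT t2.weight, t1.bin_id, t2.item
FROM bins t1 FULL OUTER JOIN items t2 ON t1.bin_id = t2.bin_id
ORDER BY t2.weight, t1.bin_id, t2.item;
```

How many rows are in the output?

6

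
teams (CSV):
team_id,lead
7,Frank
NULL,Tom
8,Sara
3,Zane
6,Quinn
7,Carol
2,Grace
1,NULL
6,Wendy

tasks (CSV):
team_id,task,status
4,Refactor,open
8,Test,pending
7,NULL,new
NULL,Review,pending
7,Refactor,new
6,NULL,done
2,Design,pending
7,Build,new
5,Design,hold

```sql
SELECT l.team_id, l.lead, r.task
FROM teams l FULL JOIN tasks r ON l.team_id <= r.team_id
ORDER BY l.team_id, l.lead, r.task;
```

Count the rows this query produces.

44

FULL OUTER JOIN keeps every row from both sides; unmatched rows get NULL for the other side's columns.
Matching on l.team_id <= r.team_id. A NULL in a compared column never satisfies the condition.
Matched pairs: 42; unmatched l rows kept: 1; unmatched r rows kept: 1.
Total: 42 matched + 2 padded = 44 rows.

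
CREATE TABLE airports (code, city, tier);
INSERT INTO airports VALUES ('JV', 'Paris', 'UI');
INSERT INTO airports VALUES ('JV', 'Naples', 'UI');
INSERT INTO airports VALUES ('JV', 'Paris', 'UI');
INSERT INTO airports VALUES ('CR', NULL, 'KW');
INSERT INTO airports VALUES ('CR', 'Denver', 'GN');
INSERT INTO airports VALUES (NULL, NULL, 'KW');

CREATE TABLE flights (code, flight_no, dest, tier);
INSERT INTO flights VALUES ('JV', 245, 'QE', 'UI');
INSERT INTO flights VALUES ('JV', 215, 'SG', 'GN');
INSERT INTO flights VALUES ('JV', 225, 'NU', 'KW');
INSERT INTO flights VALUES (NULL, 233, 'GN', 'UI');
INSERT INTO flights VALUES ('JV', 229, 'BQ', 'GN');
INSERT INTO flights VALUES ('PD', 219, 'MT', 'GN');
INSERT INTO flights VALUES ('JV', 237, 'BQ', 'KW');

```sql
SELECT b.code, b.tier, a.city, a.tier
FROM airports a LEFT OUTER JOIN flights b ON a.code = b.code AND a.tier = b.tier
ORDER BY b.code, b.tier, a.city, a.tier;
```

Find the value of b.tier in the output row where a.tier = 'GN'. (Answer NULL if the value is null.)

NULL

LEFT JOIN keeps every row from `airports`; unmatched rows get NULL for `flights`'s columns.
Matching on a.code = b.code AND a.tier = b.tier. A NULL in a compared column never satisfies the condition.
- a[0] code=JV, tier=UI → 1 match(es) in b → 1 row(s).
- a[1] code=JV, tier=UI → 1 match(es) in b → 1 row(s).
- a[2] code=JV, tier=UI → 1 match(es) in b → 1 row(s).
- a[3] code=CR, tier=KW → no match; kept with NULLs on the b side.
- a[4] code=CR, tier=GN → no match; kept with NULLs on the b side.
- a[5] code=NULL, tier=KW → no match; kept with NULLs on the b side.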